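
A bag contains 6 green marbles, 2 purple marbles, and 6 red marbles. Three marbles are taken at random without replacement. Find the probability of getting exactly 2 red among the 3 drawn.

One ordering (red drawn first) has probability 6/14 × 5/13 × 8/12 = 240/2184 = 10/91.
There are C(3,2) = 3 such orderings, each equally likely, so P = 3 × 10/91 = 30/91.

30/91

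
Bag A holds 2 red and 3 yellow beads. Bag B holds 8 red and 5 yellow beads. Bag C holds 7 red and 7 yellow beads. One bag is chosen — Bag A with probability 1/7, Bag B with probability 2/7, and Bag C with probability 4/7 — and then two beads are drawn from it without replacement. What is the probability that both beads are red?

97/390

From Bag A: P(both red) = (2/5)(1/4) = 1/10.
From Bag B: P(both red) = (8/13)(7/12) = 14/39.
From Bag C: P(both red) = (7/14)(6/13) = 3/13.
Total probability = (1/7)(1/10) + (2/7)(14/39) + (4/7)(3/13) = 97/390.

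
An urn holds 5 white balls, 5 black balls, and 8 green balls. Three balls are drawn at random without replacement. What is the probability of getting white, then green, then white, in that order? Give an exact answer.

5/153

Each draw changes the counts, so multiply the conditional probabilities along the sequence:
P = 5/18 × 8/17 × 4/16 = 160/4896 = 5/153.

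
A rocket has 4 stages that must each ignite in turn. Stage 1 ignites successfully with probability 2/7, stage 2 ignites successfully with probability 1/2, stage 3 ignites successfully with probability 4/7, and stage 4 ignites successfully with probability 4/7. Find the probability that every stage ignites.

16/343

The events are sequential, so multiply the conditional probabilities:
P = 2/7 × 1/2 × 4/7 × 4/7 = 32/686 = 16/343.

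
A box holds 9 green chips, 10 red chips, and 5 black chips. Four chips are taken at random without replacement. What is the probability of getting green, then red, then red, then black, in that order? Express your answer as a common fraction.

Each draw changes the counts, so multiply the conditional probabilities along the sequence:
P = 9/24 × 10/23 × 9/22 × 5/21 = 4050/255024 = 225/14168.

225/14168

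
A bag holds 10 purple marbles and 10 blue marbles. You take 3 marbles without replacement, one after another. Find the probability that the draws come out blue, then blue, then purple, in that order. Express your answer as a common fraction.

5/38

Multiply the probability of each draw given the previous ones:
P = 10/20 × 9/19 × 10/18 = 900/6840 = 5/38.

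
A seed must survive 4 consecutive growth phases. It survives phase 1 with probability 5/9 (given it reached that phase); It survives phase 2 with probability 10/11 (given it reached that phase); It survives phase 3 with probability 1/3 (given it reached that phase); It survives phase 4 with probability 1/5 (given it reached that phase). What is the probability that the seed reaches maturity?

Each stage is reached only if all earlier stages succeed, so
P = 5/9 × 10/11 × 1/3 × 1/5 = 50/1485 = 10/297.

10/297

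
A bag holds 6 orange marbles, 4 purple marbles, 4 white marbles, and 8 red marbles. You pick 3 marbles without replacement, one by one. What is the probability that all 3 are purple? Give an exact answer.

P(every draw is purple) = 4/22 × 3/21 × 2/20 = 24/9240 = 1/385.

1/385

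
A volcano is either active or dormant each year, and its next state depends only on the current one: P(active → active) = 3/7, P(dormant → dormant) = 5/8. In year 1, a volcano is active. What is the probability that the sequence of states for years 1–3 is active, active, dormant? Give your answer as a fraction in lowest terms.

Year 1 is given. For each transition, use the conditional probability from the current state:
P(active | active) = 3/7; P(dormant | active) = 4/7.
P = 3/7 × 4/7 = 12/49.

12/49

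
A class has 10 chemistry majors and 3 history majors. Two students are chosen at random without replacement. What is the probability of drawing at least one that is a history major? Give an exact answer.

P(no history majors) = 10/13 × 9/12 = 90/156 = 15/26.
P(at least one) = 1 − 15/26 = 11/26.

11/26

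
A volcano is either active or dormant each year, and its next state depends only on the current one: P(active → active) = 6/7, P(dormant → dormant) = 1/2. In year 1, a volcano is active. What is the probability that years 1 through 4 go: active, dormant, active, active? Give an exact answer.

Year 1 is given. For each transition, use the conditional probability from the current state:
P(dormant | active) = 1/7; P(active | dormant) = 1/2; P(active | active) = 6/7.
P = 1/7 × 1/2 × 6/7 = 6/98 = 3/49.

3/49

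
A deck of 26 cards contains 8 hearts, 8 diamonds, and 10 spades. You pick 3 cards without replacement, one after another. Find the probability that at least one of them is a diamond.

223/325

P(no diamonds) = 18/26 × 17/25 × 16/24 = 4896/15600 = 102/325.
P(at least one) = 1 − 102/325 = 223/325.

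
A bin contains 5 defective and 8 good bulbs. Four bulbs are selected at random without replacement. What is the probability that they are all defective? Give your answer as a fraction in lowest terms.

P(every draw is defective) = 5/13 × 4/12 × 3/11 × 2/10 = 120/17160 = 1/143.

1/143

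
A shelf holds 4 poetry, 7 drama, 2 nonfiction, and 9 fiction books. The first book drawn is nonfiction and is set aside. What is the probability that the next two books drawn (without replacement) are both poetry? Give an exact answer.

With the first book removed, 4 poetry remain out of 21.
P = 4/21 × 3/20 = 12/420 = 1/35.

1/35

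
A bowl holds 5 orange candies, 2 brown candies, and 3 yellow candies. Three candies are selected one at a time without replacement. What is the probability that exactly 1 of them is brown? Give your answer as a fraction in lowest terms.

7/15

One ordering (brown drawn first) has probability 2/10 × 8/9 × 7/8 = 112/720 = 7/45.
There are C(3,1) = 3 such orderings, each equally likely, so P = 3 × 7/45 = 7/15.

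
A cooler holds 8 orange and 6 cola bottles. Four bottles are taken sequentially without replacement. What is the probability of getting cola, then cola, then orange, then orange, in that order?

10/143

Chain rule:
P = 6/14 × 5/13 × 8/12 × 7/11 = 1680/24024 = 10/143.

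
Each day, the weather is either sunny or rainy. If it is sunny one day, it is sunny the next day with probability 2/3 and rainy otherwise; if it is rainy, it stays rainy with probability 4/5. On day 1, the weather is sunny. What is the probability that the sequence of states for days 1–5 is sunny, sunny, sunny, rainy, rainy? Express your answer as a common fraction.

Day 1 is given. For each transition, use the conditional probability from the current state:
P(sunny | sunny) = 2/3; P(sunny | sunny) = 2/3; P(rainy | sunny) = 1/3; P(rainy | rainy) = 4/5.
P = 2/3 × 2/3 × 1/3 × 4/5 = 16/135.

16/135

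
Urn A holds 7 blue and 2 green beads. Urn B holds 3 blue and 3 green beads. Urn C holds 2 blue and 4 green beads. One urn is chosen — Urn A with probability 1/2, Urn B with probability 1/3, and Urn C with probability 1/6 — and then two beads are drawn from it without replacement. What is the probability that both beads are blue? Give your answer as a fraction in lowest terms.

133/360

From Urn A: P(both blue) = (7/9)(6/8) = 7/12.
From Urn B: P(both blue) = (3/6)(2/5) = 1/5.
From Urn C: P(both blue) = (2/6)(1/5) = 1/15.
Total probability = (1/2)(7/12) + (1/3)(1/5) + (1/6)(1/15) = 133/360.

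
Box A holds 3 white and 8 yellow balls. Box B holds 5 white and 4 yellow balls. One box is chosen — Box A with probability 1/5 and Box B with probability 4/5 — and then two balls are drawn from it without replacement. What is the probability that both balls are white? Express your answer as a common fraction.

From Box A: P(both white) = (3/11)(2/10) = 3/55.
From Box B: P(both white) = (5/9)(4/8) = 5/18.
Total probability = (1/5)(3/55) + (4/5)(5/18) = 577/2475.

577/2475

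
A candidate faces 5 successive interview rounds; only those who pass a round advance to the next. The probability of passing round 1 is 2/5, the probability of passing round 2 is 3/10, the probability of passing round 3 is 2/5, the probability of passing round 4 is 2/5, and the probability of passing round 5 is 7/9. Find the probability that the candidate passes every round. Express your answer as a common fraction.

28/1875

Each stage is reached only if all earlier stages succeed, so
P = 2/5 × 3/10 × 2/5 × 2/5 × 7/9 = 168/11250 = 28/1875.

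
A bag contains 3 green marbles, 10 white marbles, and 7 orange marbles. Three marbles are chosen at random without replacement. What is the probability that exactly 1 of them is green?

One ordering (green drawn first) has probability 3/20 × 17/19 × 16/18 = 816/6840 = 34/285.
There are C(3,1) = 3 such orderings, each equally likely, so P = 3 × 34/285 = 34/95.

34/95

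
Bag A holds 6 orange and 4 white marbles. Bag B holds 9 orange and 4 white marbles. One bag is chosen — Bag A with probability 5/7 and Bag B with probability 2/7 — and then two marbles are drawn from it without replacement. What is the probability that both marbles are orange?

101/273

From Bag A: P(both orange) = (6/10)(5/9) = 1/3.
From Bag B: P(both orange) = (9/13)(8/12) = 6/13.
Total probability = (5/7)(1/3) + (2/7)(6/13) = 101/273.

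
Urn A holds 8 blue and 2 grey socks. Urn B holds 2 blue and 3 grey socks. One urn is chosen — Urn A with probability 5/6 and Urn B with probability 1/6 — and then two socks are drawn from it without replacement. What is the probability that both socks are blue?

From Urn A: P(both blue) = (8/10)(7/9) = 28/45.
From Urn B: P(both blue) = (2/5)(1/4) = 1/10.
Total probability = (5/6)(28/45) + (1/6)(1/10) = 289/540.

289/540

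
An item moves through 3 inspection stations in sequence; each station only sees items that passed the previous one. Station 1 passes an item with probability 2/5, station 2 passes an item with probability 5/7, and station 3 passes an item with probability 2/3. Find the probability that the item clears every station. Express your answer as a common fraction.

Each stage is reached only if all earlier stages succeed, so
P = 2/5 × 5/7 × 2/3 = 20/105 = 4/21.

4/21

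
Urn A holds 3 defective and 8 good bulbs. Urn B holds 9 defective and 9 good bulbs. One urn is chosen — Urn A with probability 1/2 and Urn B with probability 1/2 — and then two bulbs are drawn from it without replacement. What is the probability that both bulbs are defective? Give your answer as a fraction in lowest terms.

271/1870

From Urn A: P(both defective) = (3/11)(2/10) = 3/55.
From Urn B: P(both defective) = (9/18)(8/17) = 4/17.
Total probability = (1/2)(3/55) + (1/2)(4/17) = 271/1870.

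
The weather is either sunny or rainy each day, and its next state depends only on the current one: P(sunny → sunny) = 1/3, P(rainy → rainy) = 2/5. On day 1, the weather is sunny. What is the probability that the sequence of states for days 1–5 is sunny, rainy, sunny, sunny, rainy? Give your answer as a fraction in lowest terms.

4/45

Day 1 is given. For each transition, use the conditional probability from the current state:
P(rainy | sunny) = 2/3; P(sunny | rainy) = 3/5; P(sunny | sunny) = 1/3; P(rainy | sunny) = 2/3.
P = 2/3 × 3/5 × 1/3 × 2/3 = 12/135 = 4/45.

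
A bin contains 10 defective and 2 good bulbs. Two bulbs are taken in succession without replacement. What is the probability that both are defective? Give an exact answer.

15/22

P = 10/12 × 9/11 = 90/132 = 15/22.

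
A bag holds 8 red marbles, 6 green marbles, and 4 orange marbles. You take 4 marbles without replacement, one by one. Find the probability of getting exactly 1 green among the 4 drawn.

One ordering (green drawn first) has probability 6/18 × 12/17 × 11/16 × 10/15 = 7920/73440 = 11/102.
There are C(4,1) = 4 such orderings, each equally likely, so P = 4 × 11/102 = 22/51.

22/51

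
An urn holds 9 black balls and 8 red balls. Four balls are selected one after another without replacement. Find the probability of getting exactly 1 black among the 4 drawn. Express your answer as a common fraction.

18/85

One ordering (black drawn first) has probability 9/17 × 8/16 × 7/15 × 6/14 = 3024/57120 = 9/170.
There are C(4,1) = 4 such orderings, each equally likely, so P = 4 × 9/170 = 18/85.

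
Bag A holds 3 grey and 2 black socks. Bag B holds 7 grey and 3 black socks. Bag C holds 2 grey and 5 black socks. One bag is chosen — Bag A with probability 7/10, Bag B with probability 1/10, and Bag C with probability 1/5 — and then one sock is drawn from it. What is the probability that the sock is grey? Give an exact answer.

From Bag A: P(grey) = 3/5.
From Bag B: P(grey) = 7/10.
From Bag C: P(grey) = 2/7.
Total probability = (7/10)(3/5) + (1/10)(7/10) + (1/5)(2/7) = 383/700.

383/700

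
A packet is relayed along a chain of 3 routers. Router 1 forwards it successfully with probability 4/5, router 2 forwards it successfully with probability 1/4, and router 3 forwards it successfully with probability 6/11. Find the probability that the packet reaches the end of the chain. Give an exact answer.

6/55

Multiplying along the chain,
P = 4/5 × 1/4 × 6/11 = 24/220 = 6/55.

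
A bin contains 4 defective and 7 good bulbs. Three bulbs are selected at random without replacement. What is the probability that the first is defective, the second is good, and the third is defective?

14/165

Chain rule:
P = 4/11 × 7/10 × 3/9 = 84/990 = 14/165.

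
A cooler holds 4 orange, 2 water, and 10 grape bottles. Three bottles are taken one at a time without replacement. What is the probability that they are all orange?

1/140

P(every draw is orange) = 4/16 × 3/15 × 2/14 = 24/3360 = 1/140.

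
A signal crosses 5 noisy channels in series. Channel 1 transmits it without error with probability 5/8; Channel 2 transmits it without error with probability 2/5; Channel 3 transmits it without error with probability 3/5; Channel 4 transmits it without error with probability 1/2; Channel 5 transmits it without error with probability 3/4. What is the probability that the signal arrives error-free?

Each stage is reached only if all earlier stages succeed, so
P = 5/8 × 2/5 × 3/5 × 1/2 × 3/4 = 90/1600 = 9/160.

9/160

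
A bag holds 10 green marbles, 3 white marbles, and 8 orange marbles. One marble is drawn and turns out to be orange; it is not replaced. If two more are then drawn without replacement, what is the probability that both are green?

9/38

After the first draw, 10 of the remaining 20 marbles are green.
P = 10/20 × 9/19 = 90/380 = 9/38.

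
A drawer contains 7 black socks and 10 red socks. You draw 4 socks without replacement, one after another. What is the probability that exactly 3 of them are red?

One ordering (red drawn first) has probability 10/17 × 9/16 × 8/15 × 7/14 = 5040/57120 = 3/34.
There are C(4,3) = 4 such orderings, each equally likely, so P = 4 × 3/34 = 6/17.

6/17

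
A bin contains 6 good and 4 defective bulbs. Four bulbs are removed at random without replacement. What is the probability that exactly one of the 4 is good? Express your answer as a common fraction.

One ordering (good drawn first) has probability 6/10 × 4/9 × 3/8 × 2/7 = 144/5040 = 1/35.
There are C(4,1) = 4 such orderings, each equally likely, so P = 4 × 1/35 = 4/35.

4/35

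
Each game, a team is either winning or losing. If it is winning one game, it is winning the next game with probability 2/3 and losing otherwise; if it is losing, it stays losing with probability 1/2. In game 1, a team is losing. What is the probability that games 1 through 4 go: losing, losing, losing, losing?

Game 1 is given. For each transition, use the conditional probability from the current state:
P(losing | losing) = 1/2; P(losing | losing) = 1/2; P(losing | losing) = 1/2.
P = 1/2 × 1/2 × 1/2 = 1/8.

1/8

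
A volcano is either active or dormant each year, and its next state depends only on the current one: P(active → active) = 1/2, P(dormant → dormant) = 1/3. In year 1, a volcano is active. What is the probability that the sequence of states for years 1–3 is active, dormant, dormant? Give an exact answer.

1/6

Year 1 is given. For each transition, use the conditional probability from the current state:
P(dormant | active) = 1/2; P(dormant | dormant) = 1/3.
P = 1/2 × 1/3 = 1/6.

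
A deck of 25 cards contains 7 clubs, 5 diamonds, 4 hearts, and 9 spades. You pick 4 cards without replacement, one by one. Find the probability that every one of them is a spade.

63/6325

P(every draw is a spade) = 9/25 × 8/24 × 7/23 × 6/22 = 3024/303600 = 63/6325.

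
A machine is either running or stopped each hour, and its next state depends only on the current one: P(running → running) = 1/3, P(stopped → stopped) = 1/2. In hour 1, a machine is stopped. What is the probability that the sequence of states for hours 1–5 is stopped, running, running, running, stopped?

Hour 1 is given. For each transition, use the conditional probability from the current state:
P(running | stopped) = 1/2; P(running | running) = 1/3; P(running | running) = 1/3; P(stopped | running) = 2/3.
P = 1/2 × 1/3 × 1/3 × 2/3 = 2/54 = 1/27.

1/27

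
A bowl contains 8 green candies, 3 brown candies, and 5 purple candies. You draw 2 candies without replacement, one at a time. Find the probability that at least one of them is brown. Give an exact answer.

7/20

P(no brown) = 13/16 × 12/15 = 156/240 = 13/20.
P(at least one) = 1 − 13/20 = 7/20.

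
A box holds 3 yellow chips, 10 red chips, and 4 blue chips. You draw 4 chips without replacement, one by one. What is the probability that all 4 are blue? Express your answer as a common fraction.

P(all blue) = 4/17 × 3/16 × 2/15 × 1/14 = 24/57120 = 1/2380.

1/2380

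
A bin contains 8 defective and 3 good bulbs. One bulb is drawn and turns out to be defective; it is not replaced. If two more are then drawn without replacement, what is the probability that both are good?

1/15

With the first bulb removed, 3 good remain out of 10.
P = 3/10 × 2/9 = 6/90 = 1/15.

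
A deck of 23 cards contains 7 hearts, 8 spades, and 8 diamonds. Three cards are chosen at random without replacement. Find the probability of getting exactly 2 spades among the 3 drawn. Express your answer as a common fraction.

One ordering (spades drawn first) has probability 8/23 × 7/22 × 15/21 = 840/10626 = 20/253.
There are C(3,2) = 3 such orderings, each equally likely, so P = 3 × 20/253 = 60/253.

60/253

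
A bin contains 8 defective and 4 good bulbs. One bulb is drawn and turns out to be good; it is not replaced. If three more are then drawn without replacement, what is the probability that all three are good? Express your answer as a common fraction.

1/165

With the first bulb removed, 3 good remain out of 11.
P = 3/11 × 2/10 × 1/9 = 6/990 = 1/165.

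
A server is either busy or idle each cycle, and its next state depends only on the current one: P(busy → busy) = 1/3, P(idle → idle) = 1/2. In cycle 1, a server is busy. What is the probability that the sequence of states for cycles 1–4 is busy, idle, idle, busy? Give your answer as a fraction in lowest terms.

Cycle 1 is given. For each transition, use the conditional probability from the current state:
P(idle | busy) = 2/3; P(idle | idle) = 1/2; P(busy | idle) = 1/2.
P = 2/3 × 1/2 × 1/2 = 2/12 = 1/6.

1/6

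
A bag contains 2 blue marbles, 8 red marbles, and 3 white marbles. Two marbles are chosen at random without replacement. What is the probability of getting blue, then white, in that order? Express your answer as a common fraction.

Each draw changes the counts, so multiply the conditional probabilities along the sequence:
P = 2/13 × 3/12 = 6/156 = 1/26.

1/26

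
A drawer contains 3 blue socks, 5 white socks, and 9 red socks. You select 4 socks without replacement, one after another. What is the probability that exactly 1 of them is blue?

One ordering (blue drawn first) has probability 3/17 × 14/16 × 13/15 × 12/14 = 6552/57120 = 39/340.
There are C(4,1) = 4 such orderings, each equally likely, so P = 4 × 39/340 = 39/85.

39/85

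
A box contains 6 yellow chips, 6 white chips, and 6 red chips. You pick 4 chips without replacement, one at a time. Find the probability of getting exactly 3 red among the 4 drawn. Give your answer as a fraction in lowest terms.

4/51

One ordering (red drawn first) has probability 6/18 × 5/17 × 4/16 × 12/15 = 1440/73440 = 1/51.
There are C(4,3) = 4 such orderings, each equally likely, so P = 4 × 1/51 = 4/51.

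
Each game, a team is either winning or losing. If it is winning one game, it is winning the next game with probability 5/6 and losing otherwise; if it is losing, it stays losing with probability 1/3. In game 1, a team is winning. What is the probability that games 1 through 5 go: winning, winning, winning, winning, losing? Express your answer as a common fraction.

Game 1 is given. For each transition, use the conditional probability from the current state:
P(winning | winning) = 5/6; P(winning | winning) = 5/6; P(winning | winning) = 5/6; P(losing | winning) = 1/6.
P = 5/6 × 5/6 × 5/6 × 1/6 = 125/1296.

125/1296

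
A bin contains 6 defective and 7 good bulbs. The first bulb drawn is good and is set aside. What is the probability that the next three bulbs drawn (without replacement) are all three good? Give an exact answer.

1/11

After the first draw, 6 of the remaining 12 bulbs are good.
P = 6/12 × 5/11 × 4/10 = 120/1320 = 1/11.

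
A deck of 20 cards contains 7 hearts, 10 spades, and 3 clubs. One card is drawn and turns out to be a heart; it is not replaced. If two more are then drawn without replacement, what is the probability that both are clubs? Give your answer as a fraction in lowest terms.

With the first card removed, 3 clubs remain out of 19.
P = 3/19 × 2/18 = 6/342 = 1/57.

1/57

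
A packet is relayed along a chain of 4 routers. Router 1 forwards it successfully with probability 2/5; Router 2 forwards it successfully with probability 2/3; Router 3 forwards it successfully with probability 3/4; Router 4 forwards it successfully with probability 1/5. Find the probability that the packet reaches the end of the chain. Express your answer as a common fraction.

Each stage is reached only if all earlier stages succeed, so
P = 2/5 × 2/3 × 3/4 × 1/5 = 12/300 = 1/25.

1/25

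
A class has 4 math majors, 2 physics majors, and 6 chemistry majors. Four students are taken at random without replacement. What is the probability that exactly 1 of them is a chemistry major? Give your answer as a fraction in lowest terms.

8/33

One ordering (a chemistry major drawn first) has probability 6/12 × 6/11 × 5/10 × 4/9 = 720/11880 = 2/33.
There are C(4,1) = 4 such orderings, each equally likely, so P = 4 × 2/33 = 8/33.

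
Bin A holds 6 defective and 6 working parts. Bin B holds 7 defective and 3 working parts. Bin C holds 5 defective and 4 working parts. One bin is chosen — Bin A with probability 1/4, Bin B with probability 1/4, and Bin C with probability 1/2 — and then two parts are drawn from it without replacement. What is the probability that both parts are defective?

1237/3960

From Bin A: P(both defective) = (6/12)(5/11) = 5/22.
From Bin B: P(both defective) = (7/10)(6/9) = 7/15.
From Bin C: P(both defective) = (5/9)(4/8) = 5/18.
Total probability = (1/4)(5/22) + (1/4)(7/15) + (1/2)(5/18) = 1237/3960.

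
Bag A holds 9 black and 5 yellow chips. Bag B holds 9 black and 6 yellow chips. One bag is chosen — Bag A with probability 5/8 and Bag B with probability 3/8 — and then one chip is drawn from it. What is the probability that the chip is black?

351/560

From Bag A: P(black) = 9/14.
From Bag B: P(black) = 9/15.
Total probability = (5/8)(9/14) + (3/8)(9/15) = 351/560.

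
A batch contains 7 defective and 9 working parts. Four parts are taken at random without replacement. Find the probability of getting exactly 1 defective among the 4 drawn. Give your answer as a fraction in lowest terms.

One ordering (defective drawn first) has probability 7/16 × 9/15 × 8/14 × 7/13 = 3528/43680 = 21/260.
There are C(4,1) = 4 such orderings, each equally likely, so P = 4 × 21/260 = 21/65.

21/65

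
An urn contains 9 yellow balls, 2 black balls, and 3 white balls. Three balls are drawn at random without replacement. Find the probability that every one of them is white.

P(all white) = 3/14 × 2/13 × 1/12 = 6/2184 = 1/364.

1/364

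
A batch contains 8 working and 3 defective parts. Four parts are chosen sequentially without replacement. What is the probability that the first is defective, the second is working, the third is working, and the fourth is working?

7/55

Each draw changes the counts, so multiply the conditional probabilities along the sequence:
P = 3/11 × 8/10 × 7/9 × 6/8 = 1008/7920 = 7/55.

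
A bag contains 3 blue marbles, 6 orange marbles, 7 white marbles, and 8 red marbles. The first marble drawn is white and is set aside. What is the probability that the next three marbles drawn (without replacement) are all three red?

After the first draw, 8 of the remaining 23 marbles are red.
P = 8/23 × 7/22 × 6/21 = 336/10626 = 8/253.

8/253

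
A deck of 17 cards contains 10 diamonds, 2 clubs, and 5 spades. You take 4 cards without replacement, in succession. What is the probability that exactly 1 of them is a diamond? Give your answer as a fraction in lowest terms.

5/34

One ordering (a diamond drawn first) has probability 10/17 × 7/16 × 6/15 × 5/14 = 2100/57120 = 5/136.
There are C(4,1) = 4 such orderings, each equally likely, so P = 4 × 5/136 = 5/34.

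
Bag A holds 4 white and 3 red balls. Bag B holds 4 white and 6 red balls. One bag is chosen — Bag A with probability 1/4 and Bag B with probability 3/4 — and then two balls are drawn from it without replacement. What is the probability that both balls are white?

6/35

From Bag A: P(both white) = (4/7)(3/6) = 2/7.
From Bag B: P(both white) = (4/10)(3/9) = 2/15.
Total probability = (1/4)(2/7) + (3/4)(2/15) = 6/35.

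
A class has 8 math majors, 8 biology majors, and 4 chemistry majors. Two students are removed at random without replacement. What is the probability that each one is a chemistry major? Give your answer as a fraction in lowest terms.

3/95

P(all chemistry majors) = 4/20 × 3/19 = 12/380 = 3/95.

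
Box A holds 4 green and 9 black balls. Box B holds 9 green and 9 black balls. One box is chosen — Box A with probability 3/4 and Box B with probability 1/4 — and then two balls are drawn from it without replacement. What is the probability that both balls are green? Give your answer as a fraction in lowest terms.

103/884

From Box A: P(both green) = (4/13)(3/12) = 1/13.
From Box B: P(both green) = (9/18)(8/17) = 4/17.
Total probability = (3/4)(1/13) + (1/4)(4/17) = 103/884.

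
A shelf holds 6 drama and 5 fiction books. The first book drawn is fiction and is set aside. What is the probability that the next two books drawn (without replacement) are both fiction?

2/15

After the first draw, 4 of the remaining 10 books are fiction.
P = 4/10 × 3/9 = 12/90 = 2/15.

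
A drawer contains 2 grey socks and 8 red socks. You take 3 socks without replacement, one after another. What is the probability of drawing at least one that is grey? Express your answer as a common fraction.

P(no grey) = 8/10 × 7/9 × 6/8 = 336/720 = 7/15.
P(at least one) = 1 − 7/15 = 8/15.

8/15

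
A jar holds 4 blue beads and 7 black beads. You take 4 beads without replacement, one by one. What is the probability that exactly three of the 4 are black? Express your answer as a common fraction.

14/33

One ordering (black drawn first) has probability 7/11 × 6/10 × 5/9 × 4/8 = 840/7920 = 7/66.
There are C(4,3) = 4 such orderings, each equally likely, so P = 4 × 7/66 = 14/33.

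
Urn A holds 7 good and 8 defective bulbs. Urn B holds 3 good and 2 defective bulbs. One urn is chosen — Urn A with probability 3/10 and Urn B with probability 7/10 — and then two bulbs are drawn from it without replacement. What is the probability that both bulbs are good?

27/100

From Urn A: P(both good) = (7/15)(6/14) = 1/5.
From Urn B: P(both good) = (3/5)(2/4) = 3/10.
Total probability = (3/10)(1/5) + (7/10)(3/10) = 27/100.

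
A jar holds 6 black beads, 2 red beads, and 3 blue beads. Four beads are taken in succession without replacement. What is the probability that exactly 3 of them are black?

10/33

One ordering (black drawn first) has probability 6/11 × 5/10 × 4/9 × 5/8 = 600/7920 = 5/66.
There are C(4,3) = 4 such orderings, each equally likely, so P = 4 × 5/66 = 10/33.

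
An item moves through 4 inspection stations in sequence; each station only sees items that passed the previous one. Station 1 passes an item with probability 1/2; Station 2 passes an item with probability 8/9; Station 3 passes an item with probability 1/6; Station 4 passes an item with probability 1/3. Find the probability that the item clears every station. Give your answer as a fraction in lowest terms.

2/81

Multiplying along the chain,
P = 1/2 × 8/9 × 1/6 × 1/3 = 8/324 = 2/81.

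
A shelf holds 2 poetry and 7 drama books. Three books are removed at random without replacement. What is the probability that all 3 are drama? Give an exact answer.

P(all drama) = 7/9 × 6/8 × 5/7 = 210/504 = 5/12.

5/12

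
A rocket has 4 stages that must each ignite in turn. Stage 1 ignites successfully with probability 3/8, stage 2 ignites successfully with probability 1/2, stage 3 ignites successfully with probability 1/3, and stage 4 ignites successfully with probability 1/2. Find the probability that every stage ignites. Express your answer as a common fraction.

Multiplying along the chain,
P = 3/8 × 1/2 × 1/3 × 1/2 = 3/96 = 1/32.

1/32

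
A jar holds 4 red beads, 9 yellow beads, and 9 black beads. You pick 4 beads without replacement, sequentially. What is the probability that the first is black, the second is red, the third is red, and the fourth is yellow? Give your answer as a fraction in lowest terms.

Chain rule:
P = 9/22 × 4/21 × 3/20 × 9/19 = 972/175560 = 81/14630.

81/14630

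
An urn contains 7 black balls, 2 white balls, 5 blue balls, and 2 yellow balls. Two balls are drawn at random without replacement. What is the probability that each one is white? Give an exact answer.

1/120

P = 2/16 × 1/15 = 2/240 = 1/120.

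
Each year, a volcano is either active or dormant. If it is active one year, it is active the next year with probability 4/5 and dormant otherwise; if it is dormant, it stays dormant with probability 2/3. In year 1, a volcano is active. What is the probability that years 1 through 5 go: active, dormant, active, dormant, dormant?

2/225

Year 1 is given. For each transition, use the conditional probability from the current state:
P(dormant | active) = 1/5; P(active | dormant) = 1/3; P(dormant | active) = 1/5; P(dormant | dormant) = 2/3.
P = 1/5 × 1/3 × 1/5 × 2/3 = 2/225.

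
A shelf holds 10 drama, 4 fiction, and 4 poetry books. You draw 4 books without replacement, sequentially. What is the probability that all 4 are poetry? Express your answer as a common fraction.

1/3060

P(every draw is poetry) = 4/18 × 3/17 × 2/16 × 1/15 = 24/73440 = 1/3060.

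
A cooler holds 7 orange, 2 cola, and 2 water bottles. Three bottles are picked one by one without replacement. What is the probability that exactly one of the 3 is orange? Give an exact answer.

One ordering (orange drawn first) has probability 7/11 × 4/10 × 3/9 = 84/990 = 14/165.
There are C(3,1) = 3 such orderings, each equally likely, so P = 3 × 14/165 = 14/55.

14/55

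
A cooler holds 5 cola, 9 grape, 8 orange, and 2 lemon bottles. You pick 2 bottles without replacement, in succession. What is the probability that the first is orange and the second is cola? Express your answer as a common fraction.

Multiply the probability of each draw given the previous ones:
P = 8/24 × 5/23 = 40/552 = 5/69.

5/69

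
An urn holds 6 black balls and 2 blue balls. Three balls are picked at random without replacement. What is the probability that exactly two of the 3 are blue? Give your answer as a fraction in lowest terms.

3/28

One ordering (blue drawn first) has probability 2/8 × 1/7 × 6/6 = 12/336 = 1/28.
There are C(3,2) = 3 such orderings, each equally likely, so P = 3 × 1/28 = 3/28.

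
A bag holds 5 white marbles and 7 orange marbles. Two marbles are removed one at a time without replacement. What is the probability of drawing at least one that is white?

P(no white) = 7/12 × 6/11 = 42/132 = 7/22.
P(at least one) = 1 − 7/22 = 15/22.

15/22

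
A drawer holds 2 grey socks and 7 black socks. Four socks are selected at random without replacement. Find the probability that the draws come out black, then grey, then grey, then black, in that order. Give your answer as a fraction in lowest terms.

Chain rule:
P = 7/9 × 2/8 × 1/7 × 6/6 = 84/3024 = 1/36.

1/36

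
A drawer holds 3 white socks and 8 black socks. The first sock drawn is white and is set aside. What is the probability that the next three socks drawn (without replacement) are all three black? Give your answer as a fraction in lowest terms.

7/15

After the first draw, 8 of the remaining 10 socks are black.
P = 8/10 × 7/9 × 6/8 = 336/720 = 7/15.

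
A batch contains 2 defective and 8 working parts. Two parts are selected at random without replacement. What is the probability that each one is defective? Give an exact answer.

P(all defective) = 2/10 × 1/9 = 2/90 = 1/45.

1/45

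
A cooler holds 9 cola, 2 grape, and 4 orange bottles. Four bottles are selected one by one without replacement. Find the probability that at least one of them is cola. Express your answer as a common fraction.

90/91

P(no cola) = 6/15 × 5/14 × 4/13 × 3/12 = 360/32760 = 1/91.
P(at least one) = 1 − 1/91 = 90/91.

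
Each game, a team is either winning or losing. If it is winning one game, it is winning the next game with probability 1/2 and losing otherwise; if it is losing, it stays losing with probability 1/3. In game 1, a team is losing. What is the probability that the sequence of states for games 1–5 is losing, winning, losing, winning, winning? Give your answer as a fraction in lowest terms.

1/9

Game 1 is given. For each transition, use the conditional probability from the current state:
P(winning | losing) = 2/3; P(losing | winning) = 1/2; P(winning | losing) = 2/3; P(winning | winning) = 1/2.
P = 2/3 × 1/2 × 2/3 × 1/2 = 4/36 = 1/9.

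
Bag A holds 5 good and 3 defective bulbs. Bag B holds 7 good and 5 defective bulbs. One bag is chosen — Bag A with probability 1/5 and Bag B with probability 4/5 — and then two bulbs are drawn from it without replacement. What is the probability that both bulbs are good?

251/770

From Bag A: P(both good) = (5/8)(4/7) = 5/14.
From Bag B: P(both good) = (7/12)(6/11) = 7/22.
Total probability = (1/5)(5/14) + (4/5)(7/22) = 251/770.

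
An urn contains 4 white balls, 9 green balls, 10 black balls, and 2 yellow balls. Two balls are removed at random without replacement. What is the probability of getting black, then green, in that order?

3/20

Each draw changes the counts, so multiply the conditional probabilities along the sequence:
P = 10/25 × 9/24 = 90/600 = 3/20.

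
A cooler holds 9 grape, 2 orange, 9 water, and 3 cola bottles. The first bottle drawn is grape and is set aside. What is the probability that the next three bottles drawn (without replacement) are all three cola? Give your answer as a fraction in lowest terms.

1/1540

With the first bottle removed, 3 cola remain out of 22.
P = 3/22 × 2/21 × 1/20 = 6/9240 = 1/1540.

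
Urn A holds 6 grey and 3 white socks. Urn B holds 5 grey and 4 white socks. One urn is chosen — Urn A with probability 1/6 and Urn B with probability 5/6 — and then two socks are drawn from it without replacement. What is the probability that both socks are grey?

65/216

From Urn A: P(both grey) = (6/9)(5/8) = 5/12.
From Urn B: P(both grey) = (5/9)(4/8) = 5/18.
Total probability = (1/6)(5/12) + (5/6)(5/18) = 65/216.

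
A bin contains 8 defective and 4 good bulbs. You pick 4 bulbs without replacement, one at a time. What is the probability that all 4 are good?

1/495

P(every draw is good) = 4/12 × 3/11 × 2/10 × 1/9 = 24/11880 = 1/495.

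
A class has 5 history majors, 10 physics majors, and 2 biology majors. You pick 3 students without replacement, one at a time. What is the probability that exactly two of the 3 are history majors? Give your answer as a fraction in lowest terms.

3/17

One ordering (history majors drawn first) has probability 5/17 × 4/16 × 12/15 = 240/4080 = 1/17.
There are C(3,2) = 3 such orderings, each equally likely, so P = 3 × 1/17 = 3/17.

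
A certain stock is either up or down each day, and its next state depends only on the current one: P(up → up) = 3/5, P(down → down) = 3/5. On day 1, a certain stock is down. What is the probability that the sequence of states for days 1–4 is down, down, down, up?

Day 1 is given. For each transition, use the conditional probability from the current state:
P(down | down) = 3/5; P(down | down) = 3/5; P(up | down) = 2/5.
P = 3/5 × 3/5 × 2/5 = 18/125.

18/125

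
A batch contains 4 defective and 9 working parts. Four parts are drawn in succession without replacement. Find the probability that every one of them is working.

126/715

P = 9/13 × 8/12 × 7/11 × 6/10 = 3024/17160 = 126/715.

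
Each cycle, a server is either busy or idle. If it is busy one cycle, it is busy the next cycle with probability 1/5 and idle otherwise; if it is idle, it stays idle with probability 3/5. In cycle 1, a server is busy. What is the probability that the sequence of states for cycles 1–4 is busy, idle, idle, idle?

Cycle 1 is given. For each transition, use the conditional probability from the current state:
P(idle | busy) = 4/5; P(idle | idle) = 3/5; P(idle | idle) = 3/5.
P = 4/5 × 3/5 × 3/5 = 36/125.

36/125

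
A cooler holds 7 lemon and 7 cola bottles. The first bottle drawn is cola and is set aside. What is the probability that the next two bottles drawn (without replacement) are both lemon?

7/26

With the first bottle removed, 7 lemon remain out of 13.
P = 7/13 × 6/12 = 42/156 = 7/26.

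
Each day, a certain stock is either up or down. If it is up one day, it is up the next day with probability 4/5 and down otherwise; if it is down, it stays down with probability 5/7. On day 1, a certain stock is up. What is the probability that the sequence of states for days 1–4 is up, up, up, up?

64/125

Day 1 is given. For each transition, use the conditional probability from the current state:
P(up | up) = 4/5; P(up | up) = 4/5; P(up | up) = 4/5.
P = 4/5 × 4/5 × 4/5 = 64/125.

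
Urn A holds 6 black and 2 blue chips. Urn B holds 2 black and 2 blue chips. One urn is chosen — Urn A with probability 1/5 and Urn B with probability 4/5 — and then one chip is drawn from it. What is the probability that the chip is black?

From Urn A: P(black) = 6/8.
From Urn B: P(black) = 2/4.
Total probability = (1/5)(6/8) + (4/5)(2/4) = 11/20.

11/20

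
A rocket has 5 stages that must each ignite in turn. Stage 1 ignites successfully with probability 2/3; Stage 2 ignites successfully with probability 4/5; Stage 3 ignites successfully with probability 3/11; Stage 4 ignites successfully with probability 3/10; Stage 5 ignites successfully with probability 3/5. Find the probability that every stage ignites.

36/1375

The events are sequential, so multiply the conditional probabilities:
P = 2/3 × 4/5 × 3/11 × 3/10 × 3/5 = 216/8250 = 36/1375.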